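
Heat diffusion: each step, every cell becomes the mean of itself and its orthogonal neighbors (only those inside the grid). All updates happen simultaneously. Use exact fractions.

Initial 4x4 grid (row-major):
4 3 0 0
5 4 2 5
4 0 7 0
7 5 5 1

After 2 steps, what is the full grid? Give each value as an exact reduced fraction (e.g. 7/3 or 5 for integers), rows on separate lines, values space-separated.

Answer: 11/3 27/10 139/60 14/9
301/80 87/25 61/25 77/30
211/48 357/100 363/100 49/20
163/36 217/48 271/80 13/4

Derivation:
After step 1:
  4 11/4 5/4 5/3
  17/4 14/5 18/5 7/4
  4 4 14/5 13/4
  16/3 17/4 9/2 2
After step 2:
  11/3 27/10 139/60 14/9
  301/80 87/25 61/25 77/30
  211/48 357/100 363/100 49/20
  163/36 217/48 271/80 13/4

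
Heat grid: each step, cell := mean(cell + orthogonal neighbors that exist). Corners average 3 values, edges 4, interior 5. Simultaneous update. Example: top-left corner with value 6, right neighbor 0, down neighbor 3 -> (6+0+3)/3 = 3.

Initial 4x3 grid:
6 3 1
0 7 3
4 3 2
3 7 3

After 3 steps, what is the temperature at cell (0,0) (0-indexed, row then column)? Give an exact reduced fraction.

Answer: 154/45

Derivation:
Step 1: cell (0,0) = 3
Step 2: cell (0,0) = 23/6
Step 3: cell (0,0) = 154/45
Full grid after step 3:
  154/45 51181/14400 6737/2160
  2997/800 4991/1500 12349/3600
  25873/7200 23149/6000 2029/600
  8671/2160 13529/3600 77/20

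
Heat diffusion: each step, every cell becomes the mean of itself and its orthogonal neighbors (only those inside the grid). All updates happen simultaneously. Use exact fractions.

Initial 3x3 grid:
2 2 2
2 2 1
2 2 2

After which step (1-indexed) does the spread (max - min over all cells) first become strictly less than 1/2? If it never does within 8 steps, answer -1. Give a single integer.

Step 1: max=2, min=5/3, spread=1/3
  -> spread < 1/2 first at step 1
Step 2: max=2, min=413/240, spread=67/240
Step 3: max=393/200, min=3883/2160, spread=1807/10800
Step 4: max=10439/5400, min=1570037/864000, spread=33401/288000
Step 5: max=1036609/540000, min=14322067/7776000, spread=3025513/38880000
Step 6: max=54844051/28800000, min=5755873133/3110400000, spread=53531/995328
Step 7: max=14760883949/7776000000, min=347215074151/186624000000, spread=450953/11943936
Step 8: max=1765231389481/933120000000, min=20885976439397/11197440000000, spread=3799043/143327232

Answer: 1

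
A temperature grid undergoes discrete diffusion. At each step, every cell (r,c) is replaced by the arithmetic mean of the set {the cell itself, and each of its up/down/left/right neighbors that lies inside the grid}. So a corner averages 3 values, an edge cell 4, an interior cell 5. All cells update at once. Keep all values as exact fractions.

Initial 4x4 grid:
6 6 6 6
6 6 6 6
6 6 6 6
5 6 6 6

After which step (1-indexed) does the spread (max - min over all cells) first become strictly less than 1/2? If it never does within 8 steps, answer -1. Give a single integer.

Answer: 1

Derivation:
Step 1: max=6, min=17/3, spread=1/3
  -> spread < 1/2 first at step 1
Step 2: max=6, min=103/18, spread=5/18
Step 3: max=6, min=1255/216, spread=41/216
Step 4: max=6, min=37837/6480, spread=1043/6480
Step 5: max=6, min=1140847/194400, spread=25553/194400
Step 6: max=107921/18000, min=34320541/5832000, spread=645863/5832000
Step 7: max=719029/120000, min=1032118309/174960000, spread=16225973/174960000
Step 8: max=323299/54000, min=31015322017/5248800000, spread=409340783/5248800000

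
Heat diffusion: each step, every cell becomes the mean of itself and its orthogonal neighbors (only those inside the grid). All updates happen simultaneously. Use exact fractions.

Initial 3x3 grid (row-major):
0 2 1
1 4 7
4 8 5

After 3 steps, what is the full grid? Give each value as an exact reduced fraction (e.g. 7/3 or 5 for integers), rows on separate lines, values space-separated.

Answer: 437/180 39523/14400 1871/540
43873/14400 11413/3000 6697/1600
4357/1080 21691/4800 5477/1080

Derivation:
After step 1:
  1 7/4 10/3
  9/4 22/5 17/4
  13/3 21/4 20/3
After step 2:
  5/3 629/240 28/9
  719/240 179/50 373/80
  71/18 413/80 97/18
After step 3:
  437/180 39523/14400 1871/540
  43873/14400 11413/3000 6697/1600
  4357/1080 21691/4800 5477/1080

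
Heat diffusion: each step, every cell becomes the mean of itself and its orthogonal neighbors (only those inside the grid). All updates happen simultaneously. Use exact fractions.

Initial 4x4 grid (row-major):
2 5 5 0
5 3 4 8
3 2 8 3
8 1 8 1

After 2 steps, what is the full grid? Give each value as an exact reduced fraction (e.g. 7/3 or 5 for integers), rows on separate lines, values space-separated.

Answer: 11/3 301/80 1031/240 139/36
311/80 99/25 433/100 1121/240
303/80 429/100 47/10 71/16
53/12 333/80 73/16 9/2

Derivation:
After step 1:
  4 15/4 7/2 13/3
  13/4 19/5 28/5 15/4
  9/2 17/5 5 5
  4 19/4 9/2 4
After step 2:
  11/3 301/80 1031/240 139/36
  311/80 99/25 433/100 1121/240
  303/80 429/100 47/10 71/16
  53/12 333/80 73/16 9/2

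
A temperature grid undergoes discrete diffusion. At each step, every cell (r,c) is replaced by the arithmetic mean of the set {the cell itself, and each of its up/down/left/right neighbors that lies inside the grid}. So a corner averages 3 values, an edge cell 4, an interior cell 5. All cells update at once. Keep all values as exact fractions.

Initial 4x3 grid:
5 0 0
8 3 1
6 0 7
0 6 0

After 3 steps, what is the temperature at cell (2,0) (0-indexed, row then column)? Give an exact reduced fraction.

Step 1: cell (2,0) = 7/2
Step 2: cell (2,0) = 87/20
Step 3: cell (2,0) = 4213/1200
Full grid after step 3:
  913/270 1273/450 4199/2160
  7037/1800 17089/6000 18623/7200
  4213/1200 20939/6000 19103/7200
  1309/360 21473/7200 6869/2160

Answer: 4213/1200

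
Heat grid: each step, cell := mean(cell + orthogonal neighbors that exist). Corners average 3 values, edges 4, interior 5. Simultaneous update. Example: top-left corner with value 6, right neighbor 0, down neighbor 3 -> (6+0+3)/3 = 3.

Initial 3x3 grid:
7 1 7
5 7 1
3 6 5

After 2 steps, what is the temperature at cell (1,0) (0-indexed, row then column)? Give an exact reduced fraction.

Step 1: cell (1,0) = 11/2
Step 2: cell (1,0) = 37/8
Full grid after step 2:
  46/9 101/24 9/2
  37/8 101/20 4
  185/36 215/48 19/4

Answer: 37/8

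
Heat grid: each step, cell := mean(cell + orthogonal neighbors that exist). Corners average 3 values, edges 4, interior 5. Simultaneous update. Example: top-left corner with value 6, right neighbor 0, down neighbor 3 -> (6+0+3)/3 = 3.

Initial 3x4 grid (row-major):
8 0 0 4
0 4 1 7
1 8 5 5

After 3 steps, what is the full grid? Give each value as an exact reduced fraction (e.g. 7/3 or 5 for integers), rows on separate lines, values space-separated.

After step 1:
  8/3 3 5/4 11/3
  13/4 13/5 17/5 17/4
  3 9/2 19/4 17/3
After step 2:
  107/36 571/240 679/240 55/18
  691/240 67/20 13/4 1019/240
  43/12 297/80 1099/240 44/9
After step 3:
  2963/1080 4151/1440 829/288 3647/1080
  1841/576 3737/1200 4381/1200 11117/2880
  407/120 609/160 1183/288 4937/1080

Answer: 2963/1080 4151/1440 829/288 3647/1080
1841/576 3737/1200 4381/1200 11117/2880
407/120 609/160 1183/288 4937/1080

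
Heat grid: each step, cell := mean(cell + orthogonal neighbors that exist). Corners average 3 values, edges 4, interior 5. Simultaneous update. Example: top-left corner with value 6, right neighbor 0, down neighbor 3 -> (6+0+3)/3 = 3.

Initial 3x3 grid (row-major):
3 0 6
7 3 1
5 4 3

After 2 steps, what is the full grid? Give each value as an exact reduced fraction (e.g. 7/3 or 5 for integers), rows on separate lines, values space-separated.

After step 1:
  10/3 3 7/3
  9/2 3 13/4
  16/3 15/4 8/3
After step 2:
  65/18 35/12 103/36
  97/24 7/2 45/16
  163/36 59/16 29/9

Answer: 65/18 35/12 103/36
97/24 7/2 45/16
163/36 59/16 29/9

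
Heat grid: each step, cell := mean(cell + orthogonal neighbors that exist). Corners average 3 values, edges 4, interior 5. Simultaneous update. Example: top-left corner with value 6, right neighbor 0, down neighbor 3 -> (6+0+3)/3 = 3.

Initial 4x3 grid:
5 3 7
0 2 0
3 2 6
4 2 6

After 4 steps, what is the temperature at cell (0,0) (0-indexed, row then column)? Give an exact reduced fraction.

Answer: 376133/129600

Derivation:
Step 1: cell (0,0) = 8/3
Step 2: cell (0,0) = 113/36
Step 3: cell (0,0) = 743/270
Step 4: cell (0,0) = 376133/129600
Full grid after step 4:
  376133/129600 860209/288000 423433/129600
  588793/216000 365371/120000 685793/216000
  23139/8000 544969/180000 732253/216000
  3581/1200 1422521/432000 13939/4050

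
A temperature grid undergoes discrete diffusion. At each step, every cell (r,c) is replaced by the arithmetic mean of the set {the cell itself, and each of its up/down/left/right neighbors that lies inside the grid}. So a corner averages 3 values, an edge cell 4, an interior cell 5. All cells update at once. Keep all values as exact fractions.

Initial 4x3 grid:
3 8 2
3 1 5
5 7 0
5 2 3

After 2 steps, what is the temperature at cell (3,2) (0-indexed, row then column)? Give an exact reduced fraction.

Answer: 29/9

Derivation:
Step 1: cell (3,2) = 5/3
Step 2: cell (3,2) = 29/9
Full grid after step 2:
  67/18 539/120 7/2
  131/30 163/50 311/80
  15/4 104/25 125/48
  53/12 155/48 29/9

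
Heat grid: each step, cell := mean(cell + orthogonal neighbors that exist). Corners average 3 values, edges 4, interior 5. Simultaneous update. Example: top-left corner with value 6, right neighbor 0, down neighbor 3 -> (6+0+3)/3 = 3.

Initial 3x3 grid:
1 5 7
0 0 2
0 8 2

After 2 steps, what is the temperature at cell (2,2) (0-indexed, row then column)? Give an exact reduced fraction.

Answer: 37/12

Derivation:
Step 1: cell (2,2) = 4
Step 2: cell (2,2) = 37/12
Full grid after step 2:
  11/6 155/48 32/9
  95/48 47/20 173/48
  65/36 73/24 37/12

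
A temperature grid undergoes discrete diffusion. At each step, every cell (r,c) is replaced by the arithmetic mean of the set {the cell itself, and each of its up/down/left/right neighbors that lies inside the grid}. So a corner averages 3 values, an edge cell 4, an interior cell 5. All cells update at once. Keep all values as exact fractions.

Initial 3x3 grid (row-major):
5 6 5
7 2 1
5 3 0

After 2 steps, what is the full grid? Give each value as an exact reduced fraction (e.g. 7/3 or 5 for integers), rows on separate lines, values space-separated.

Answer: 61/12 183/40 7/2
391/80 351/100 167/60
49/12 379/120 35/18

Derivation:
After step 1:
  6 9/2 4
  19/4 19/5 2
  5 5/2 4/3
After step 2:
  61/12 183/40 7/2
  391/80 351/100 167/60
  49/12 379/120 35/18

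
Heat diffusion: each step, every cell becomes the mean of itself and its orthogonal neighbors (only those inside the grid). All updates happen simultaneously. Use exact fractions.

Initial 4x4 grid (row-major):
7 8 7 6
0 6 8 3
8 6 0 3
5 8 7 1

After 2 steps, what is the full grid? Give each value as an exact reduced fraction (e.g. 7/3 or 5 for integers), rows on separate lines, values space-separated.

Answer: 23/4 497/80 1463/240 211/36
103/20 113/20 549/100 1013/240
113/20 109/20 419/100 913/240
73/12 231/40 569/120 113/36

Derivation:
After step 1:
  5 7 29/4 16/3
  21/4 28/5 24/5 5
  19/4 28/5 24/5 7/4
  7 13/2 4 11/3
After step 2:
  23/4 497/80 1463/240 211/36
  103/20 113/20 549/100 1013/240
  113/20 109/20 419/100 913/240
  73/12 231/40 569/120 113/36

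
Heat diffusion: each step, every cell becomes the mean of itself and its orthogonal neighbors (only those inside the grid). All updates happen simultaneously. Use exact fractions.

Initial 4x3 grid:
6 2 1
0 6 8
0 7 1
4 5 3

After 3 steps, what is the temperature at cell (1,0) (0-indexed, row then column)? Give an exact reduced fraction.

Answer: 24049/7200

Derivation:
Step 1: cell (1,0) = 3
Step 2: cell (1,0) = 781/240
Step 3: cell (1,0) = 24049/7200
Full grid after step 3:
  3623/1080 52003/14400 4223/1080
  24049/7200 22967/6000 28399/7200
  8413/2400 7449/2000 9863/2400
  137/40 18521/4800 1403/360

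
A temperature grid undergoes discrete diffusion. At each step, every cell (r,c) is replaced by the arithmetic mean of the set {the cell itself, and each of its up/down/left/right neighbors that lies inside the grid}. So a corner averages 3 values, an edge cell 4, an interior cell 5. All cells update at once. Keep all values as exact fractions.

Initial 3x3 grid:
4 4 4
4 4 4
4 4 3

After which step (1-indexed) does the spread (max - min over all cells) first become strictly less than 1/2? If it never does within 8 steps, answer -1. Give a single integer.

Step 1: max=4, min=11/3, spread=1/3
  -> spread < 1/2 first at step 1
Step 2: max=4, min=67/18, spread=5/18
Step 3: max=4, min=823/216, spread=41/216
Step 4: max=1429/360, min=49709/12960, spread=347/2592
Step 5: max=14243/3600, min=3003463/777600, spread=2921/31104
Step 6: max=1702517/432000, min=180795461/46656000, spread=24611/373248
Step 7: max=38223259/9720000, min=10878717967/2799360000, spread=207329/4478976
Step 8: max=2034798401/518400000, min=653816447549/167961600000, spread=1746635/53747712

Answer: 1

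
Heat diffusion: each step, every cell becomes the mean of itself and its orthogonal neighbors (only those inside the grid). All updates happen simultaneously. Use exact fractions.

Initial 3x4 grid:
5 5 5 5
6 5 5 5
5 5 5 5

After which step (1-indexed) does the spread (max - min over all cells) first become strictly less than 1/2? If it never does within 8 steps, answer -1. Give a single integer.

Step 1: max=16/3, min=5, spread=1/3
  -> spread < 1/2 first at step 1
Step 2: max=1267/240, min=5, spread=67/240
Step 3: max=11237/2160, min=5, spread=437/2160
Step 4: max=4477531/864000, min=5009/1000, spread=29951/172800
Step 5: max=40095821/7776000, min=16954/3375, spread=206761/1555200
Step 6: max=16008195571/3110400000, min=27165671/5400000, spread=14430763/124416000
Step 7: max=958227741689/186624000000, min=2177652727/432000000, spread=139854109/1492992000
Step 8: max=57409671890251/11197440000000, min=196251228977/38880000000, spread=7114543559/89579520000

Answer: 1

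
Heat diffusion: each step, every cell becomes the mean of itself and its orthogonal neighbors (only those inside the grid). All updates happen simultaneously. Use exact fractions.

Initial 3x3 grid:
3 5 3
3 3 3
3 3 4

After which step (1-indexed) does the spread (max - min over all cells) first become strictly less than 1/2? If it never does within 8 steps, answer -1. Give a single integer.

Step 1: max=11/3, min=3, spread=2/3
Step 2: max=427/120, min=37/12, spread=19/40
  -> spread < 1/2 first at step 2
Step 3: max=7519/2160, min=2303/720, spread=61/216
Step 4: max=443513/129600, min=139321/43200, spread=511/2592
Step 5: max=26476111/7776000, min=8466287/2592000, spread=4309/31104
Step 6: max=1577031017/466560000, min=510554089/155520000, spread=36295/373248
Step 7: max=94284058399/27993600000, min=30790992383/9331200000, spread=305773/4478976
Step 8: max=5638357692953/1679616000000, min=1852619741401/559872000000, spread=2575951/53747712

Answer: 2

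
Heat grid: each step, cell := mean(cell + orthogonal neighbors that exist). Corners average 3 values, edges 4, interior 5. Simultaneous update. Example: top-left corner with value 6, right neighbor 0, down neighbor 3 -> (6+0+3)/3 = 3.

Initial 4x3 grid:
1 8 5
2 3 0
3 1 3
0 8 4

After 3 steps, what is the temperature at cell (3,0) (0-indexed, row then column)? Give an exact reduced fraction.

Step 1: cell (3,0) = 11/3
Step 2: cell (3,0) = 101/36
Step 3: cell (3,0) = 1699/540
Full grid after step 3:
  1747/540 16871/4800 473/135
  21289/7200 6019/2000 23789/7200
  19339/7200 18877/6000 2471/800
  1699/540 45833/14400 319/90

Answer: 1699/540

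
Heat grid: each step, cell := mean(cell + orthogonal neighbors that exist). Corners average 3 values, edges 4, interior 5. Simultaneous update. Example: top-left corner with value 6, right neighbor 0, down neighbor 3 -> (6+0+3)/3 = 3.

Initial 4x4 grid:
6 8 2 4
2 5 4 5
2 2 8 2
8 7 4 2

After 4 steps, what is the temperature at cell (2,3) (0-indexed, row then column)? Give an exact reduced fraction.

Answer: 441623/108000

Derivation:
Step 1: cell (2,3) = 17/4
Step 2: cell (2,3) = 11/3
Step 3: cell (2,3) = 14813/3600
Step 4: cell (2,3) = 441623/108000
Full grid after step 4:
  37171/8100 977993/216000 956449/216000 54497/12960
  970343/216000 203981/45000 773707/180000 452267/108000
  993679/216000 807427/180000 395333/90000 441623/108000
  60233/12960 63079/13500 117887/27000 136853/32400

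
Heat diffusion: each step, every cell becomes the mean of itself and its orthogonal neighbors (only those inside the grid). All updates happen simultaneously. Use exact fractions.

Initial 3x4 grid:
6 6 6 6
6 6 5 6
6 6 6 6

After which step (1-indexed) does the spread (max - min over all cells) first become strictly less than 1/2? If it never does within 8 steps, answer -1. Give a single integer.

Answer: 1

Derivation:
Step 1: max=6, min=23/4, spread=1/4
  -> spread < 1/2 first at step 1
Step 2: max=6, min=577/100, spread=23/100
Step 3: max=2387/400, min=27989/4800, spread=131/960
Step 4: max=42809/7200, min=252649/43200, spread=841/8640
Step 5: max=8546627/1440000, min=101137949/17280000, spread=56863/691200
Step 6: max=76770457/12960000, min=911585659/155520000, spread=386393/6220800
Step 7: max=30683641187/5184000000, min=364854276869/62208000000, spread=26795339/497664000
Step 8: max=1839153850333/311040000000, min=21911064285871/3732480000000, spread=254051069/5971968000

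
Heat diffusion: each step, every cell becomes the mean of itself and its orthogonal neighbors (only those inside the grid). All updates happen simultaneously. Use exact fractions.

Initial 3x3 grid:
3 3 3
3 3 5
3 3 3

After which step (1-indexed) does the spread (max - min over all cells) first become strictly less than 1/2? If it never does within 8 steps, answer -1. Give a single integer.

Answer: 3

Derivation:
Step 1: max=11/3, min=3, spread=2/3
Step 2: max=427/120, min=3, spread=67/120
Step 3: max=3677/1080, min=307/100, spread=1807/5400
  -> spread < 1/2 first at step 3
Step 4: max=1453963/432000, min=8461/2700, spread=33401/144000
Step 5: max=12893933/3888000, min=853391/270000, spread=3025513/19440000
Step 6: max=5130526867/1555200000, min=45955949/14400000, spread=53531/497664
Step 7: max=305968925849/93312000000, min=12455116051/3888000000, spread=450953/5971968
Step 8: max=18305063560603/5598720000000, min=1500688610519/466560000000, spread=3799043/71663616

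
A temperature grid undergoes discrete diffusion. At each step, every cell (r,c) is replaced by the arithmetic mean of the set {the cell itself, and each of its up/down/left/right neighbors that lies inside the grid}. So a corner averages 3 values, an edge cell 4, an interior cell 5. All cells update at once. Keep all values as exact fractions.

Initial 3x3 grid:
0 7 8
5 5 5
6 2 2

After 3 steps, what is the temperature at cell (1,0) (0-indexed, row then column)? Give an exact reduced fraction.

Step 1: cell (1,0) = 4
Step 2: cell (1,0) = 257/60
Step 3: cell (1,0) = 15439/3600
Full grid after step 3:
  206/45 4391/900 2797/540
  15439/3600 9099/2000 4241/900
  8843/2160 59131/14400 3061/720

Answer: 15439/3600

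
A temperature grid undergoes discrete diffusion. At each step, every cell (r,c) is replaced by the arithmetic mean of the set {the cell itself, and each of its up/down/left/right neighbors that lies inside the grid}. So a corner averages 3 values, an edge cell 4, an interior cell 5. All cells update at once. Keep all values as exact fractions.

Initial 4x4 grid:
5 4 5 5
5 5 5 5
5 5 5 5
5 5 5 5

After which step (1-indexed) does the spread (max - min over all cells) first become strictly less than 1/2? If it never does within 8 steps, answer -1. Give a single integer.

Answer: 1

Derivation:
Step 1: max=5, min=14/3, spread=1/3
  -> spread < 1/2 first at step 1
Step 2: max=5, min=569/120, spread=31/120
Step 3: max=5, min=5189/1080, spread=211/1080
Step 4: max=5, min=523157/108000, spread=16843/108000
Step 5: max=44921/9000, min=4721357/972000, spread=130111/972000
Step 6: max=2692841/540000, min=142157633/29160000, spread=3255781/29160000
Step 7: max=2688893/540000, min=4273646309/874800000, spread=82360351/874800000
Step 8: max=483493559/97200000, min=128468683109/26244000000, spread=2074577821/26244000000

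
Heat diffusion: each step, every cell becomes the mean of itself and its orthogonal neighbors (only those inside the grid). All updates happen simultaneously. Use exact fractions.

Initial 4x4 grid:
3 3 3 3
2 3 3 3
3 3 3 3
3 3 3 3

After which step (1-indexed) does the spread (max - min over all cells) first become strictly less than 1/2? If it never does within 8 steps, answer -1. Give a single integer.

Answer: 1

Derivation:
Step 1: max=3, min=8/3, spread=1/3
  -> spread < 1/2 first at step 1
Step 2: max=3, min=329/120, spread=31/120
Step 3: max=3, min=3029/1080, spread=211/1080
Step 4: max=3, min=307157/108000, spread=16843/108000
Step 5: max=26921/9000, min=2777357/972000, spread=130111/972000
Step 6: max=1612841/540000, min=83837633/29160000, spread=3255781/29160000
Step 7: max=1608893/540000, min=2524046309/874800000, spread=82360351/874800000
Step 8: max=289093559/97200000, min=75980683109/26244000000, spread=2074577821/26244000000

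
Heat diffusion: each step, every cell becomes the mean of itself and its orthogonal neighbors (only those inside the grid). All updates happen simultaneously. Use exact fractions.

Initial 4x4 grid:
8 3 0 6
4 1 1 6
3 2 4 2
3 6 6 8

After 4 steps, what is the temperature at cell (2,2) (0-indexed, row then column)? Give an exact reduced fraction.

Answer: 176069/45000

Derivation:
Step 1: cell (2,2) = 3
Step 2: cell (2,2) = 98/25
Step 3: cell (2,2) = 5621/1500
Step 4: cell (2,2) = 176069/45000
Full grid after step 4:
  4147/1200 39161/12000 23467/7200 72277/21600
  6851/2000 33553/10000 67169/20000 5837/1600
  7241/2000 214991/60000 176069/45000 888371/216000
  27251/7200 288671/72000 923381/216000 37087/8100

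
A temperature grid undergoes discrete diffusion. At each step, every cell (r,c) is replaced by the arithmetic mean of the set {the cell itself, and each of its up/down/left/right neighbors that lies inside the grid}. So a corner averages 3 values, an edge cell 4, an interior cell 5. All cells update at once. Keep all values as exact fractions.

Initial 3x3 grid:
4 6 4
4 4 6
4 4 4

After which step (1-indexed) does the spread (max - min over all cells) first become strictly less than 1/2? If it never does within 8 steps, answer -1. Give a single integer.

Answer: 4

Derivation:
Step 1: max=16/3, min=4, spread=4/3
Step 2: max=193/40, min=4, spread=33/40
Step 3: max=2597/540, min=191/45, spread=61/108
Step 4: max=151039/32400, min=5761/1350, spread=511/1296
  -> spread < 1/2 first at step 4
Step 5: max=9005933/1944000, min=78401/18000, spread=4309/15552
Step 6: max=533943751/116640000, min=10651237/2430000, spread=36295/186624
Step 7: max=31878770597/6998400000, min=2576935831/583200000, spread=305773/2239488
Step 8: max=1902930670159/419904000000, min=25870575497/5832000000, spread=2575951/26873856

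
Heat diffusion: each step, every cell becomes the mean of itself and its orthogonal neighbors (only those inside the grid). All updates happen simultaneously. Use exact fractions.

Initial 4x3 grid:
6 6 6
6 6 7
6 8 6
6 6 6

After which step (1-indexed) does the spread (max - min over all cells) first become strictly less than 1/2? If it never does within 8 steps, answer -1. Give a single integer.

Step 1: max=27/4, min=6, spread=3/4
Step 2: max=131/20, min=6, spread=11/20
Step 3: max=129/20, min=2221/360, spread=101/360
  -> spread < 1/2 first at step 3
Step 4: max=27593/4320, min=13339/2160, spread=61/288
Step 5: max=229241/36000, min=5383/864, spread=464/3375
Step 6: max=98888513/15552000, min=24258667/3888000, spread=370769/3110400
Step 7: max=5919645907/933120000, min=1460214793/233280000, spread=5252449/62208000
Step 8: max=354916997993/55987200000, min=1082924507/172800000, spread=161978309/2239488000

Answer: 3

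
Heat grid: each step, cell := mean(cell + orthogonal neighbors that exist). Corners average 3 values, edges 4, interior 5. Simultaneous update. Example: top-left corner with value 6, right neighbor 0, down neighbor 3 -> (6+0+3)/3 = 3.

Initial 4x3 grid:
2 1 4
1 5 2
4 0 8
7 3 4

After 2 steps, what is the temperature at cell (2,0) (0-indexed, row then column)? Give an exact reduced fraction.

Step 1: cell (2,0) = 3
Step 2: cell (2,0) = 11/3
Full grid after step 2:
  22/9 127/60 121/36
  137/60 331/100 743/240
  11/3 79/25 69/16
  67/18 103/24 4

Answer: 11/3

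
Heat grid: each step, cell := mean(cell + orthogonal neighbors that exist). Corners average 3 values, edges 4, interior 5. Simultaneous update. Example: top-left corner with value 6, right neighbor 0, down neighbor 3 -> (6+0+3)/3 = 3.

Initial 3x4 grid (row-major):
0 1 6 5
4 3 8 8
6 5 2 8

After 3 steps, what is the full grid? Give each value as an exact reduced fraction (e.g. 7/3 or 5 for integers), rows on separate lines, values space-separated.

After step 1:
  5/3 5/2 5 19/3
  13/4 21/5 27/5 29/4
  5 4 23/4 6
After step 2:
  89/36 401/120 577/120 223/36
  847/240 387/100 138/25 1499/240
  49/12 379/80 423/80 19/3
After step 3:
  6727/2160 13043/3600 8939/1800 12419/2160
  50237/14400 12599/3000 15439/3000 87457/14400
  247/60 10787/2400 13127/2400 268/45

Answer: 6727/2160 13043/3600 8939/1800 12419/2160
50237/14400 12599/3000 15439/3000 87457/14400
247/60 10787/2400 13127/2400 268/45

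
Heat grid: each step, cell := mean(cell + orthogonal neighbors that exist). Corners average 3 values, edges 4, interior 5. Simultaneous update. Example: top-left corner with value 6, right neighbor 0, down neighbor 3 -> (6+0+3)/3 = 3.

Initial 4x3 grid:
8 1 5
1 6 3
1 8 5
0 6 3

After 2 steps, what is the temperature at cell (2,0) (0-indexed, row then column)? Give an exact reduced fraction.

Answer: 421/120

Derivation:
Step 1: cell (2,0) = 5/2
Step 2: cell (2,0) = 421/120
Full grid after step 2:
  37/9 227/60 17/4
  409/120 91/20 163/40
  421/120 41/10 581/120
  109/36 329/80 41/9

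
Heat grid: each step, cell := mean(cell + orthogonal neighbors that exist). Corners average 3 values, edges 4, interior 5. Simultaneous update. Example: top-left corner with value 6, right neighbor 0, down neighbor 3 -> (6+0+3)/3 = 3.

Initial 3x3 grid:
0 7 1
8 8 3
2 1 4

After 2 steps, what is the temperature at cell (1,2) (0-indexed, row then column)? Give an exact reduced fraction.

Answer: 59/15

Derivation:
Step 1: cell (1,2) = 4
Step 2: cell (1,2) = 59/15
Full grid after step 2:
  9/2 271/60 35/9
  557/120 433/100 59/15
  143/36 929/240 125/36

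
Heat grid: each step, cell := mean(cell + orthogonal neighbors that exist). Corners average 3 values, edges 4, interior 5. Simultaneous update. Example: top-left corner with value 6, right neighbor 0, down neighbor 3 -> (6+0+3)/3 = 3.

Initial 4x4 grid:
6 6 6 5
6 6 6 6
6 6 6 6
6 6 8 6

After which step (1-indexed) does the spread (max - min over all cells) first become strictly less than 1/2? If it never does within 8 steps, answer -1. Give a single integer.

Answer: 4

Derivation:
Step 1: max=20/3, min=17/3, spread=1
Step 2: max=391/60, min=103/18, spread=143/180
Step 3: max=13759/2160, min=1255/216, spread=403/720
Step 4: max=340123/54000, min=190337/32400, spread=17171/40500
  -> spread < 1/2 first at step 4
Step 5: max=12153367/1944000, min=5749739/972000, spread=217963/648000
Step 6: max=603972527/97200000, min=173537309/29160000, spread=76544491/291600000
Step 7: max=10827864679/1749600000, min=1045395973/174960000, spread=124634983/583200000
Step 8: max=539570065421/87480000000, min=1048569099913/174960000000, spread=10190343643/58320000000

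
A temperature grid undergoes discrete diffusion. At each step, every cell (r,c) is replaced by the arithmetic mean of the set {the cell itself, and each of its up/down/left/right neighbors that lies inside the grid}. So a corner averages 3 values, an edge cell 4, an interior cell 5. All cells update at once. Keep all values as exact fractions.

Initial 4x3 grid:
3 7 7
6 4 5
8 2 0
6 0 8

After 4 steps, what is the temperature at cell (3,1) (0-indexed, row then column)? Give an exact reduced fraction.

Step 1: cell (3,1) = 4
Step 2: cell (3,1) = 53/15
Step 3: cell (3,1) = 3577/900
Step 4: cell (3,1) = 211643/54000
Full grid after step 4:
  659137/129600 4384063/864000 630937/129600
  1060367/216000 1666577/360000 984617/216000
  961267/216000 192119/45000 851017/216000
  278881/64800 211643/54000 244681/64800

Answer: 211643/54000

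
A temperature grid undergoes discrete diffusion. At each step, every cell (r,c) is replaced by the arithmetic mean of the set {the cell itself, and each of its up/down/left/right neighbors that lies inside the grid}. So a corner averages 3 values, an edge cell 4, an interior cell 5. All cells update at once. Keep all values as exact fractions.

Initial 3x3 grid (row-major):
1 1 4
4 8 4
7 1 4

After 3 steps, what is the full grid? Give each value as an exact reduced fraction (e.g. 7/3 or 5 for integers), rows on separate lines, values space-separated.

After step 1:
  2 7/2 3
  5 18/5 5
  4 5 3
After step 2:
  7/2 121/40 23/6
  73/20 221/50 73/20
  14/3 39/10 13/3
After step 3:
  407/120 8867/2400 1261/360
  4871/1200 3729/1000 4871/1200
  733/180 433/100 713/180

Answer: 407/120 8867/2400 1261/360
4871/1200 3729/1000 4871/1200
733/180 433/100 713/180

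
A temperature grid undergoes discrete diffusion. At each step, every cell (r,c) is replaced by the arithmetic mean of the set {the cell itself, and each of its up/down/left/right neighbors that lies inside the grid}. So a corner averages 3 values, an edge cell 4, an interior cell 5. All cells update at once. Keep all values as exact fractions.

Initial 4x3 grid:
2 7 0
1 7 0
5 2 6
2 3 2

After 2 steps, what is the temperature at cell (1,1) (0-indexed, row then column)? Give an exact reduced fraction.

Answer: 19/5

Derivation:
Step 1: cell (1,1) = 17/5
Step 2: cell (1,1) = 19/5
Full grid after step 2:
  133/36 49/15 115/36
  779/240 19/5 689/240
  851/240 61/20 841/240
  97/36 277/80 101/36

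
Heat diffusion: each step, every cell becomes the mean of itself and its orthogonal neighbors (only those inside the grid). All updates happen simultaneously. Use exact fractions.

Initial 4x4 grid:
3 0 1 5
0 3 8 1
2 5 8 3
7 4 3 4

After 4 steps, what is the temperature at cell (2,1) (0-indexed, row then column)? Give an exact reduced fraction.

Answer: 44093/11250

Derivation:
Step 1: cell (2,1) = 22/5
Step 2: cell (2,1) = 17/4
Step 3: cell (2,1) = 1502/375
Step 4: cell (2,1) = 44093/11250
Full grid after step 4:
  52511/21600 199267/72000 686441/216000 112129/32400
  104861/36000 12887/4000 65969/18000 809981/216000
  388399/108000 44093/11250 741023/180000 896573/216000
  13069/3240 456919/108000 470719/108000 55429/12960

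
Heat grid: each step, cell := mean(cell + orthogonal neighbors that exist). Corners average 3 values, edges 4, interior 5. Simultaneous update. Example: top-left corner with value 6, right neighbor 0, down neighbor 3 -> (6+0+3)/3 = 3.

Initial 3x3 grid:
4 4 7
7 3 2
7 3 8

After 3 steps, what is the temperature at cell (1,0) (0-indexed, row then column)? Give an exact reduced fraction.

Answer: 71981/14400

Derivation:
Step 1: cell (1,0) = 21/4
Step 2: cell (1,0) = 1183/240
Step 3: cell (1,0) = 71981/14400
Full grid after step 3:
  3421/720 33653/7200 4819/1080
  71981/14400 1742/375 16739/3600
  5429/1080 7909/1600 10073/2160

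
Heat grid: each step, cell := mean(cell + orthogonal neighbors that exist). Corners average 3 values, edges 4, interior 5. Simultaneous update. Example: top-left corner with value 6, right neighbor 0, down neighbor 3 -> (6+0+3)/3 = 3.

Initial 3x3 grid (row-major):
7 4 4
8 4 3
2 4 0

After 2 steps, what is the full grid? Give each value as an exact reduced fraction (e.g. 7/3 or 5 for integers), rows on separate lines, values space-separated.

Answer: 49/9 387/80 67/18
417/80 397/100 267/80
149/36 141/40 91/36

Derivation:
After step 1:
  19/3 19/4 11/3
  21/4 23/5 11/4
  14/3 5/2 7/3
After step 2:
  49/9 387/80 67/18
  417/80 397/100 267/80
  149/36 141/40 91/36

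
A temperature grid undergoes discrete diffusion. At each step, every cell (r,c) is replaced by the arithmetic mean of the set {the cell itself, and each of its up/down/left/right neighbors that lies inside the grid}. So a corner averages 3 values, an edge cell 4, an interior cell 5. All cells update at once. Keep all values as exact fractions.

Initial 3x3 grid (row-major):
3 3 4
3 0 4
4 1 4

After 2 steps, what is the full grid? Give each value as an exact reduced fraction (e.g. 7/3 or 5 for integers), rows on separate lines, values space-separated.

Answer: 8/3 341/120 55/18
311/120 249/100 89/30
89/36 607/240 11/4

Derivation:
After step 1:
  3 5/2 11/3
  5/2 11/5 3
  8/3 9/4 3
After step 2:
  8/3 341/120 55/18
  311/120 249/100 89/30
  89/36 607/240 11/4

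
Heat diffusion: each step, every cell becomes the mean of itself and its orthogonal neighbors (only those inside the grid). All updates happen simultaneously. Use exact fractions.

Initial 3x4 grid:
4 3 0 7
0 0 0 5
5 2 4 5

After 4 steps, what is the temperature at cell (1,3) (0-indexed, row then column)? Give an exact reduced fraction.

Answer: 2784619/864000

Derivation:
Step 1: cell (1,3) = 17/4
Step 2: cell (1,3) = 883/240
Step 3: cell (1,3) = 49001/14400
Step 4: cell (1,3) = 2784619/864000
Full grid after step 4:
  268441/129600 475541/216000 192407/72000 133547/43200
  1816099/864000 821411/360000 986711/360000 2784619/864000
  289891/129600 258583/108000 310673/108000 423791/129600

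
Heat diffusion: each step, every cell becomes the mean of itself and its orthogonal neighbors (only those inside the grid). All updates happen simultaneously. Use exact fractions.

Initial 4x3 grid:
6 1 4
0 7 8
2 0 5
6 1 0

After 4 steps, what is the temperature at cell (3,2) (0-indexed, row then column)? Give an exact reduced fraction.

Answer: 120613/43200

Derivation:
Step 1: cell (3,2) = 2
Step 2: cell (3,2) = 7/3
Step 3: cell (3,2) = 25/9
Step 4: cell (3,2) = 120613/43200
Full grid after step 4:
  28879/8100 1626863/432000 134791/32400
  690509/216000 654547/180000 815009/216000
  210263/72000 118891/40000 239263/72000
  36571/14400 782507/288000 120613/43200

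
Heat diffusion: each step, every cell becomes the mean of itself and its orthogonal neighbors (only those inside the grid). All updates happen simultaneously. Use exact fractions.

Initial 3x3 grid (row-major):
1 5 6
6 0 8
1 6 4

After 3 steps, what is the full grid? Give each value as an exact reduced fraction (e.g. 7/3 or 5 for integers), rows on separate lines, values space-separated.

After step 1:
  4 3 19/3
  2 5 9/2
  13/3 11/4 6
After step 2:
  3 55/12 83/18
  23/6 69/20 131/24
  109/36 217/48 53/12
After step 3:
  137/36 176/45 1055/216
  599/180 5243/1200 6457/1440
  1639/432 11099/2880 691/144

Answer: 137/36 176/45 1055/216
599/180 5243/1200 6457/1440
1639/432 11099/2880 691/144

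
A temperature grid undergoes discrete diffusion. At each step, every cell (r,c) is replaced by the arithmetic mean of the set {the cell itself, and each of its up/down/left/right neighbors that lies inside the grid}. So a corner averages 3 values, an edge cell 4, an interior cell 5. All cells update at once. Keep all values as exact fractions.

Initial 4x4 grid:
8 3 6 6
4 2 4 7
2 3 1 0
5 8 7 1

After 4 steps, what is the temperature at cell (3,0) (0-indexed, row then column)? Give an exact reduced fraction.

Step 1: cell (3,0) = 5
Step 2: cell (3,0) = 19/4
Step 3: cell (3,0) = 529/120
Step 4: cell (3,0) = 1697/400
Full grid after step 4:
  23087/5400 31129/7200 481339/108000 72323/16200
  29537/7200 30563/7500 22717/5625 438919/108000
  9859/2400 118307/30000 334997/90000 388079/108000
  1697/400 3653/900 100331/27000 113021/32400

Answer: 1697/400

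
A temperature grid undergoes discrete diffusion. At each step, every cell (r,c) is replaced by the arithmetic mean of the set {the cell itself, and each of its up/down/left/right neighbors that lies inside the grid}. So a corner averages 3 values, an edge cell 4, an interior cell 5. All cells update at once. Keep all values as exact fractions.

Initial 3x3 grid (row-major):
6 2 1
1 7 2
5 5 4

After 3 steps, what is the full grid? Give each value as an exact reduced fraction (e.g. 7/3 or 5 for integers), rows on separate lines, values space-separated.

Answer: 851/240 797/225 3287/1080
58883/14400 3591/1000 25979/7200
1103/270 60733/14400 8059/2160

Derivation:
After step 1:
  3 4 5/3
  19/4 17/5 7/2
  11/3 21/4 11/3
After step 2:
  47/12 181/60 55/18
  889/240 209/50 367/120
  41/9 959/240 149/36
After step 3:
  851/240 797/225 3287/1080
  58883/14400 3591/1000 25979/7200
  1103/270 60733/14400 8059/2160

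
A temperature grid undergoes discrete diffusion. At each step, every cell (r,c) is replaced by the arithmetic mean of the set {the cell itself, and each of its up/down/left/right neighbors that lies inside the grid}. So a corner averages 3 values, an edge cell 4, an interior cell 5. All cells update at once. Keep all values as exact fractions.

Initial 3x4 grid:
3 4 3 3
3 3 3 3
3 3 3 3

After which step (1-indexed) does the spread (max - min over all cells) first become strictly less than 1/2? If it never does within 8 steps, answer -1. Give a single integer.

Answer: 1

Derivation:
Step 1: max=10/3, min=3, spread=1/3
  -> spread < 1/2 first at step 1
Step 2: max=391/120, min=3, spread=31/120
Step 3: max=3451/1080, min=3, spread=211/1080
Step 4: max=340897/108000, min=5447/1800, spread=14077/108000
Step 5: max=3056407/972000, min=327683/108000, spread=5363/48600
Step 6: max=91220809/29160000, min=182869/60000, spread=93859/1166400
Step 7: max=5459074481/1749600000, min=296936467/97200000, spread=4568723/69984000
Step 8: max=326708435629/104976000000, min=8929618889/2916000000, spread=8387449/167961600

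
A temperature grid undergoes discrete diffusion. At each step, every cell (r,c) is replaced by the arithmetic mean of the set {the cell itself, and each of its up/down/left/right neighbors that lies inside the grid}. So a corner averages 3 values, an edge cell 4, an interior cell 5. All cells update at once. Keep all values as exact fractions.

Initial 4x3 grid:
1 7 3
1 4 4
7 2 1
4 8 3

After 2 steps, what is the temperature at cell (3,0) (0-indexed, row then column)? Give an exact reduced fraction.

Answer: 169/36

Derivation:
Step 1: cell (3,0) = 19/3
Step 2: cell (3,0) = 169/36
Full grid after step 2:
  10/3 901/240 137/36
  267/80 18/5 413/120
  1049/240 73/20 139/40
  169/36 1139/240 43/12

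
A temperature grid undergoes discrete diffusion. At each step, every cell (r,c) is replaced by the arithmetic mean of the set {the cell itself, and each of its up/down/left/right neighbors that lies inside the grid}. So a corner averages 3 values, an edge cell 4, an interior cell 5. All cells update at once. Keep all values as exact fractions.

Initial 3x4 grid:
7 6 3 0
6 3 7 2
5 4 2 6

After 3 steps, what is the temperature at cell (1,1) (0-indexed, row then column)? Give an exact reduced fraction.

Step 1: cell (1,1) = 26/5
Step 2: cell (1,1) = 221/50
Step 3: cell (1,1) = 28523/6000
Full grid after step 3:
  2873/540 33101/7200 28591/7200 3467/1080
  71617/14400 28523/6000 7551/2000 17209/4800
  1757/360 10417/2400 29741/7200 1931/540

Answer: 28523/6000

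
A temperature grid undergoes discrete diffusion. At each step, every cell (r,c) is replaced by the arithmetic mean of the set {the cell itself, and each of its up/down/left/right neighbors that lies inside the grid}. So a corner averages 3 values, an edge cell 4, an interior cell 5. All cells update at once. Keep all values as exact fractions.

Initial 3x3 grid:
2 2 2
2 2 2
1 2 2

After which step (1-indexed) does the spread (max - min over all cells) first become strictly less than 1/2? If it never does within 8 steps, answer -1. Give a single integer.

Answer: 1

Derivation:
Step 1: max=2, min=5/3, spread=1/3
  -> spread < 1/2 first at step 1
Step 2: max=2, min=31/18, spread=5/18
Step 3: max=2, min=391/216, spread=41/216
Step 4: max=709/360, min=23789/12960, spread=347/2592
Step 5: max=7043/3600, min=1448263/777600, spread=2921/31104
Step 6: max=838517/432000, min=87483461/46656000, spread=24611/373248
Step 7: max=18783259/9720000, min=5279997967/2799360000, spread=207329/4478976
Step 8: max=997998401/518400000, min=317893247549/167961600000, spread=1746635/53747712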